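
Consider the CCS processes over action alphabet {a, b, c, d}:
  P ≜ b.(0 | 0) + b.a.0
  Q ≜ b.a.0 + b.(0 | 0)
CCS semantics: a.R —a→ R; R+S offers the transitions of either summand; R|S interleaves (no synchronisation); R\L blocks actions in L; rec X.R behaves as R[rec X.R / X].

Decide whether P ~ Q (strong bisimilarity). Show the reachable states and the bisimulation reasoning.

YES

P's transition system — 4 states:
  s0 = b.(0 | 0) + b.a.0 → =b=> s1, =b=> s2
  s1 = 0 | 0 → deadlocked
  s2 = a.0 → =a=> s3
  s3 = 0 → deadlocked
Q's transition system — 4 states:
  t0 = b.a.0 + b.(0 | 0) → =b=> t1, =b=> t2
  t1 = 0 | 0 → deadlocked
  t2 = a.0 → =a=> t3
  t3 = 0 → deadlocked
Bisimilarity quotient blocks:
  B0 = {s0, t0}
  B1 = {s2, t2}
  B2 = {s1, s3, t1, t3}
s0 ∈ B0, t0 ∈ B0 → same block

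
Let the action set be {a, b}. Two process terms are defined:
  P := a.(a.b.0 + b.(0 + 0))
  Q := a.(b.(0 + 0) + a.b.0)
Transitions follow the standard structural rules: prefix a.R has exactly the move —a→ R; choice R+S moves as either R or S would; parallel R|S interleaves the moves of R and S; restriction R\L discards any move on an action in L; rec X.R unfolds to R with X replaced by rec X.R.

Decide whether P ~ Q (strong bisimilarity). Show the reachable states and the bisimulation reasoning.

P's transition system — 5 states:
  m0 = a.(a.b.0 + b.(0 + 0)) → =a=> m1
  m1 = a.b.0 + b.(0 + 0) → =a=> m2, =b=> m3
  m2 = b.0 → =b=> m4
  m3 = 0 + 0 → deadlocked
  m4 = 0 → deadlocked
Q's transition system — 5 states:
  n0 = a.(b.(0 + 0) + a.b.0) → =a=> n1
  n1 = b.(0 + 0) + a.b.0 → =a=> n2, =b=> n3
  n2 = b.0 → =b=> n4
  n3 = 0 + 0 → deadlocked
  n4 = 0 → deadlocked
Bisimilarity quotient blocks:
  B0 = {m0, n0}
  B1 = {m1, n1}
  B2 = {m2, n2}
  B3 = {m3, m4, n3, n4}
m0 ∈ B0, n0 ∈ B0 → same block

bisimilar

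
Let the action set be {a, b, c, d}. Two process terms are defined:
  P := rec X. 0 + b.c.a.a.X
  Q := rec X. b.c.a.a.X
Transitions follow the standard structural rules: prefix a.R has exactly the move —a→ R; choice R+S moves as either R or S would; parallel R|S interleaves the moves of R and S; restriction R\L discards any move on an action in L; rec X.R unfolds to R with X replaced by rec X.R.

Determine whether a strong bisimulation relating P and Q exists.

bisimilar

Reachable graph of P (4 states):
  s0 = rec X. 0 + b.c.a.a.X | -b-> s1
  s1 = c.a.a.(rec X. 0 + b.c.a.a.X) | -c-> s2
  s2 = a.a.(rec X. 0 + b.c.a.a.X) | -a-> s3
  s3 = a.(rec X. 0 + b.c.a.a.X) | -a-> s0
Reachable graph of Q (4 states):
  t0 = rec X. b.c.a.a.X | -b-> t1
  t1 = c.a.a.(rec X. b.c.a.a.X) | -c-> t2
  t2 = a.a.(rec X. b.c.a.a.X) | -a-> t3
  t3 = a.(rec X. b.c.a.a.X) | -a-> t0
Partition-refinement fixed point:
  B0 = {s0, t0}
  B1 = {s1, t1}
  B2 = {s2, t2}
  B3 = {s3, t3}
s0 ∈ B0, t0 ∈ B0 → same block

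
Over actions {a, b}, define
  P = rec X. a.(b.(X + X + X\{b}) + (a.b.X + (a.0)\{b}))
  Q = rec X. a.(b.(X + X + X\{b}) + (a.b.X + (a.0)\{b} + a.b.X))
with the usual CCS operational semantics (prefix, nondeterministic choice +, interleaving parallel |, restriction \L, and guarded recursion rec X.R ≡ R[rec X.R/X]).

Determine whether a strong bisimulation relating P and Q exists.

LTS(P): 8 reachable states
  s0 = rec X. a.(b.(X + X + X\{b}) + (a.b.X + (a.0)\{b})) → ··a··> s1
  s1 = b.((rec X. a.(b.(X + X + X\{b}) + (a.b.X + (a.0)\{b}))) + (rec X. a.(b.(X + X + X\{b}) + (a.b.X + (a.0)\{b}))) + (rec X. a.(b.(X + X + X\{b}) + (a.b.X + (a.0)\{b})))\{b}) + (a.b.(rec X. a.(b.(X + X + X\{b}) + (a.b.X + (a.0)\{b}))) + (a.0)\{b}) → ··a··> s2, ··a··> s3, ··b··> s4
  s2 = 0\{b} → ·
  s3 = b.(rec X. a.(b.(X + X + X\{b}) + (a.b.X + (a.0)\{b}))) → ··b··> s0
  s4 = (rec X. a.(b.(X + X + X\{b}) + (a.b.X + (a.0)\{b}))) + (rec X. a.(b.(X + X + X\{b}) + (a.b.X + (a.0)\{b}))) + (rec X. a.(b.(X + X + X\{b}) + (a.b.X + (a.0)\{b})))\{b} → ··a··> s1, ··a··> s5
  s5 = (b.((rec X. a.(b.(X + X + X\{b}) + (a.b.X + (a.0)\{b}))) + (rec X. a.(b.(X + X + X\{b}) + (a.b.X + (a.0)\{b}))) + (rec X. a.(b.(X + X + X\{b}) + (a.b.X + (a.0)\{b})))\{b}) + (a.b.(rec X. a.(b.(X + X + X\{b}) + (a.b.X + (a.0)\{b}))) + (a.0)\{b}))\{b} → ··a··> s6, ··a··> s7
  s6 = (b.(rec X. a.(b.(X + X + X\{b}) + (a.b.X + (a.0)\{b}))))\{b} → ·
  s7 = 0\{b}\{b} → ·
LTS(Q): 8 reachable states
  t0 = rec X. a.(b.(X + X + X\{b}) + (a.b.X + (a.0)\{b} + a.b.X)) → ··a··> t1
  t1 = b.((rec X. a.(b.(X + X + X\{b}) + (a.b.X + (a.0)\{b} + a.b.X))) + (rec X. a.(b.(X + X + X\{b}) + (a.b.X + (a.0)\{b} + a.b.X))) + (rec X. a.(b.(X + X + X\{b}) + (a.b.X + (a.0)\{b} + a.b.X)))\{b}) + (a.b.(rec X. a.(b.(X + X + X\{b}) + (a.b.X + (a.0)\{b} + a.b.X))) + (a.0)\{b} + a.b.(rec X. a.(b.(X + X + X\{b}) + (a.b.X + (a.0)\{b} + a.b.X)))) → ··a··> t2, ··a··> t3, ··b··> t4
  t2 = 0\{b} → ·
  t3 = b.(rec X. a.(b.(X + X + X\{b}) + (a.b.X + (a.0)\{b} + a.b.X))) → ··b··> t0
  t4 = (rec X. a.(b.(X + X + X\{b}) + (a.b.X + (a.0)\{b} + a.b.X))) + (rec X. a.(b.(X + X + X\{b}) + (a.b.X + (a.0)\{b} + a.b.X))) + (rec X. a.(b.(X + X + X\{b}) + (a.b.X + (a.0)\{b} + a.b.X)))\{b} → ··a··> t1, ··a··> t5
  t5 = (b.((rec X. a.(b.(X + X + X\{b}) + (a.b.X + (a.0)\{b} + a.b.X))) + (rec X. a.(b.(X + X + X\{b}) + (a.b.X + (a.0)\{b} + a.b.X))) + (rec X. a.(b.(X + X + X\{b}) + (a.b.X + (a.0)\{b} + a.b.X)))\{b}) + (a.b.(rec X. a.(b.(X + X + X\{b}) + (a.b.X + (a.0)\{b} + a.b.X))) + (a.0)\{b} + a.b.(rec X. a.(b.(X + X + X\{b}) + (a.b.X + (a.0)\{b} + a.b.X)))))\{b} → ··a··> t6, ··a··> t7
  t6 = (b.(rec X. a.(b.(X + X + X\{b}) + (a.b.X + (a.0)\{b} + a.b.X))))\{b} → ·
  t7 = 0\{b}\{b} → ·
Partition-refinement fixed point:
  B0 = {s0, t0}
  B1 = {s1, t1}
  B2 = {s4, t4}
  B3 = {s5, t5}
  B4 = {s2, s6, s7, t2, t6, t7}
  B5 = {s3, t3}
s0 ∈ B0, t0 ∈ B0 → same block

YES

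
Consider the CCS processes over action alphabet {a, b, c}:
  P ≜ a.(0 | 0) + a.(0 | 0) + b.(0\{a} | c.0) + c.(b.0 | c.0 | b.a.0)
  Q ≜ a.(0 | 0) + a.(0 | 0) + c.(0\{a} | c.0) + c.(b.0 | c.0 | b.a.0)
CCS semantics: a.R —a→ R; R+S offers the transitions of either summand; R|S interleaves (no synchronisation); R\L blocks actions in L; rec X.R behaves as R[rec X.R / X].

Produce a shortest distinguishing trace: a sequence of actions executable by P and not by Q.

LTS(P): 16 reachable states
  m0 = a.(0 | 0) + a.(0 | 0) + b.(0\{a} | c.0) + c.(b.0 | c.0 | b.a.0) has moves =a=> m1, =b=> m2, =c=> m3
  m1 = 0 | 0 has moves ∅
  m2 = 0\{a} | c.0 has moves =c=> m4
  m3 = b.0 | c.0 | b.a.0 has moves =b=> m5, =b=> m6, =c=> m7
  m4 = 0\{a} | 0 has moves ∅
  m5 = 0 | c.0 | b.a.0 has moves =b=> m8, =c=> m9
  m6 = b.0 | c.0 | a.0 has moves =a=> m10, =b=> m8, =c=> m11
  m7 = b.0 | 0 | b.a.0 has moves =b=> m11, =b=> m9
  m8 = 0 | c.0 | a.0 has moves =a=> m12, =c=> m13
  m9 = 0 | 0 | b.a.0 has moves =b=> m13
  m10 = b.0 | c.0 | 0 has moves =b=> m12, =c=> m14
  m11 = b.0 | 0 | a.0 has moves =a=> m14, =b=> m13
  m12 = 0 | c.0 | 0 has moves =c=> m15
  m13 = 0 | 0 | a.0 has moves =a=> m15
  m14 = b.0 | 0 | 0 has moves =b=> m15
  m15 = 0 | 0 | 0 has moves ∅
LTS(Q): 16 reachable states
  n0 = a.(0 | 0) + a.(0 | 0) + c.(0\{a} | c.0) + c.(b.0 | c.0 | b.a.0) has moves =a=> n1, =c=> n2, =c=> n3
  n1 = 0 | 0 has moves ∅
  n2 = 0\{a} | c.0 has moves =c=> n4
  n3 = b.0 | c.0 | b.a.0 has moves =b=> n5, =b=> n6, =c=> n7
  n4 = 0\{a} | 0 has moves ∅
  n5 = 0 | c.0 | b.a.0 has moves =b=> n8, =c=> n9
  n6 = b.0 | c.0 | a.0 has moves =a=> n10, =b=> n8, =c=> n11
  n7 = b.0 | 0 | b.a.0 has moves =b=> n11, =b=> n9
  n8 = 0 | c.0 | a.0 has moves =a=> n12, =c=> n13
  n9 = 0 | 0 | b.a.0 has moves =b=> n13
  n10 = b.0 | c.0 | 0 has moves =b=> n12, =c=> n14
  n11 = b.0 | 0 | a.0 has moves =a=> n14, =b=> n13
  n12 = 0 | c.0 | 0 has moves =c=> n15
  n13 = 0 | 0 | a.0 has moves =a=> n15
  n14 = b.0 | 0 | 0 has moves =b=> n15
  n15 = 0 | 0 | 0 has moves ∅
Run σ = ⟨b⟩ on P: start {m0}
  after b @ step 1: {m2}
  — P admits the full trace.
Run σ = ⟨b⟩ on Q: start {n0}
  after b @ step 1: no successor for Q

b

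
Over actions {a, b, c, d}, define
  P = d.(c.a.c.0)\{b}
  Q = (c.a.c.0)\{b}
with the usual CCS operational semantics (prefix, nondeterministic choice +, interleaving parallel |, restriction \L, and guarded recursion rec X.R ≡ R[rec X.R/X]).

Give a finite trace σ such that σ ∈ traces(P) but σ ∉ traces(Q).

Reachable graph of P (5 states):
  p0 = d.(c.a.c.0)\{b} → ··d··> p1
  p1 = (c.a.c.0)\{b} → ··c··> p2
  p2 = (a.c.0)\{b} → ··a··> p3
  p3 = (c.0)\{b} → ··c··> p4
  p4 = 0\{b} → ∅
Reachable graph of Q (4 states):
  q0 = (c.a.c.0)\{b} → ··c··> q1
  q1 = (a.c.0)\{b} → ··a··> q2
  q2 = (c.0)\{b} → ··c··> q3
  q3 = 0\{b} → ∅
Trace ⟨d⟩ through P, begin at {p0}:
  [1] d ⇒ {p1}
  P completes σ.
Trace ⟨d⟩ through Q, begin at {q0}:
  [1] d ⇒ no successor for Q

d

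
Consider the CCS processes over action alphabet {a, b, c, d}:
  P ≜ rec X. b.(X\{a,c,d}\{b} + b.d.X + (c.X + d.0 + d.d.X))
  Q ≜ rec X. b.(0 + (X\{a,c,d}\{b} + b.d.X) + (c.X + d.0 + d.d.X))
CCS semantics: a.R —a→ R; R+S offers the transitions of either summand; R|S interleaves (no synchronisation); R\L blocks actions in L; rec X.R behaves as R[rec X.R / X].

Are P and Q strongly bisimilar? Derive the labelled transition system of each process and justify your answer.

LTS(P): 4 reachable states
  p0 = rec X. b.(X\{a,c,d}\{b} + b.d.X + (c.X + d.0 + d.d.X)) :: =b=> p1
  p1 = (rec X. b.(X\{a,c,d}\{b} + b.d.X + (c.X + d.0 + d.d.X)))\{a,c,d}\{b} + b.d.(rec X. b.(X\{a,c,d}\{b} + b.d.X + (c.X + d.0 + d.d.X))) + (c.(rec X. b.(X\{a,c,d}\{b} + b.d.X + (c.X + d.0 + d.d.X))) + d.0 + d.d.(rec X. b.(X\{a,c,d}\{b} + b.d.X + (c.X + d.0 + d.d.X)))) :: =b=> p2, =c=> p0, =d=> p2, =d=> p3
  p2 = d.(rec X. b.(X\{a,c,d}\{b} + b.d.X + (c.X + d.0 + d.d.X))) :: =d=> p0
  p3 = 0 :: deadlocked
LTS(Q): 4 reachable states
  q0 = rec X. b.(0 + (X\{a,c,d}\{b} + b.d.X) + (c.X + d.0 + d.d.X)) :: =b=> q1
  q1 = 0 + ((rec X. b.(0 + (X\{a,c,d}\{b} + b.d.X) + (c.X + d.0 + d.d.X)))\{a,c,d}\{b} + b.d.(rec X. b.(0 + (X\{a,c,d}\{b} + b.d.X) + (c.X + d.0 + d.d.X)))) + (c.(rec X. b.(0 + (X\{a,c,d}\{b} + b.d.X) + (c.X + d.0 + d.d.X))) + d.0 + d.d.(rec X. b.(0 + (X\{a,c,d}\{b} + b.d.X) + (c.X + d.0 + d.d.X)))) :: =b=> q2, =c=> q0, =d=> q2, =d=> q3
  q2 = d.(rec X. b.(0 + (X\{a,c,d}\{b} + b.d.X) + (c.X + d.0 + d.d.X))) :: =d=> q0
  q3 = 0 :: deadlocked
Bisimilarity quotient blocks:
  B0 = {p0, q0}
  B1 = {p1, q1}
  B2 = {p3, q3}
  B3 = {p2, q2}
p0 ∈ B0, q0 ∈ B0 → same block

YES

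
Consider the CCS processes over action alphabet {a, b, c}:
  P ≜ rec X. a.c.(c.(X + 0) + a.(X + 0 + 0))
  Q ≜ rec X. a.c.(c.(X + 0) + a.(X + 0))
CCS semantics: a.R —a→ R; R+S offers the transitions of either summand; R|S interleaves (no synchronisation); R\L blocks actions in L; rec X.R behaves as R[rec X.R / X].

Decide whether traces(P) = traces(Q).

YES

P's transition system — 5 states:
  p0 = rec X. a.c.(c.(X + 0) + a.(X + 0 + 0)) :: --a--▸ p1
  p1 = c.(c.((rec X. a.c.(c.(X + 0) + a.(X + 0 + 0))) + 0) + a.((rec X. a.c.(c.(X + 0) + a.(X + 0 + 0))) + 0 + 0)) :: --c--▸ p2
  p2 = c.((rec X. a.c.(c.(X + 0) + a.(X + 0 + 0))) + 0) + a.((rec X. a.c.(c.(X + 0) + a.(X + 0 + 0))) + 0 + 0) :: --a--▸ p3, --c--▸ p4
  p3 = (rec X. a.c.(c.(X + 0) + a.(X + 0 + 0))) + 0 + 0 :: --a--▸ p1
  p4 = (rec X. a.c.(c.(X + 0) + a.(X + 0 + 0))) + 0 :: --a--▸ p1
Q's transition system — 4 states:
  q0 = rec X. a.c.(c.(X + 0) + a.(X + 0)) :: --a--▸ q1
  q1 = c.(c.((rec X. a.c.(c.(X + 0) + a.(X + 0))) + 0) + a.((rec X. a.c.(c.(X + 0) + a.(X + 0))) + 0)) :: --c--▸ q2
  q2 = c.((rec X. a.c.(c.(X + 0) + a.(X + 0))) + 0) + a.((rec X. a.c.(c.(X + 0) + a.(X + 0))) + 0) :: --a--▸ q3, --c--▸ q3
  q3 = (rec X. a.c.(c.(X + 0) + a.(X + 0))) + 0 :: --a--▸ q1
Coarsest stable partition (strong bisimilarity classes):
  B0 = {p0, p3, p4, q0, q3}
  B1 = {p1, q1}
  B2 = {p2, q2}
p0 ∈ B0, q0 ∈ B0 → same block
Bisimilar ⇒ trace-equivalent.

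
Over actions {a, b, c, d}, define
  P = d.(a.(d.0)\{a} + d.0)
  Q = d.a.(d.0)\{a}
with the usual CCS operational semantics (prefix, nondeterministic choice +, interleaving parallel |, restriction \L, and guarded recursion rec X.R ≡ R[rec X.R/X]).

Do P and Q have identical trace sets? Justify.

Reachable graph of P (5 states):
  u0 = d.(a.(d.0)\{a} + d.0) → -d-> u1
  u1 = a.(d.0)\{a} + d.0 → -a-> u2, -d-> u3
  u2 = (d.0)\{a} → -d-> u4
  u3 = 0 → stopped
  u4 = 0\{a} → stopped
Reachable graph of Q (4 states):
  v0 = d.a.(d.0)\{a} → -d-> v1
  v1 = a.(d.0)\{a} → -a-> v2
  v2 = (d.0)\{a} → -d-> v3
  v3 = 0\{a} → stopped
Executing dd from P (initial set {u0}):
  after d @ step 1: {u1}
  after d @ step 2: {u3}
  — P admits the full trace.
Executing dd from Q (initial set {v0}):
  after d @ step 1: {v1}
  after d @ step 2: ∅  — Q cannot continue

trace-distinct — witness ⟨dd⟩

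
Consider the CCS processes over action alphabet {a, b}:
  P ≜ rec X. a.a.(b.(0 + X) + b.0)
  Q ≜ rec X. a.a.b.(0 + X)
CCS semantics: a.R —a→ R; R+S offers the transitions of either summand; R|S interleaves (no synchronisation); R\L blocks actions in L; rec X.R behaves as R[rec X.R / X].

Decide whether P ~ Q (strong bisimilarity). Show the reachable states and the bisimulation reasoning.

NO

P's transition system — 5 states:
  p0 = rec X. a.a.(b.(0 + X) + b.0) has moves =a=> p1
  p1 = a.(b.(0 + (rec X. a.a.(b.(0 + X) + b.0))) + b.0) has moves =a=> p2
  p2 = b.(0 + (rec X. a.a.(b.(0 + X) + b.0))) + b.0 has moves =b=> p3, =b=> p4
  p3 = 0 has moves deadlocked
  p4 = 0 + (rec X. a.a.(b.(0 + X) + b.0)) has moves =a=> p1
Q's transition system — 4 states:
  q0 = rec X. a.a.b.(0 + X) has moves =a=> q1
  q1 = a.b.(0 + (rec X. a.a.b.(0 + X))) has moves =a=> q2
  q2 = b.(0 + (rec X. a.a.b.(0 + X))) has moves =b=> q3
  q3 = 0 + (rec X. a.a.b.(0 + X)) has moves =a=> q1
Partition-refinement fixed point:
  B0 = {p0, p4}
  B1 = {p1}
  B2 = {p2}
  B3 = {p3}
  B4 = {q0, q3}
  B5 = {q1}
  B6 = {q2}
p0 ∈ B0, q0 ∈ B4 → different blocks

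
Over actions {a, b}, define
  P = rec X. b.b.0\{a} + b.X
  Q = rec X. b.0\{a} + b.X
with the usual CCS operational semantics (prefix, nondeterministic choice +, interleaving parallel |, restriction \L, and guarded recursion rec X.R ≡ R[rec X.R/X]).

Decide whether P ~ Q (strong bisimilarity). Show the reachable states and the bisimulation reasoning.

P ≁ Q

P's transition system — 3 states:
  p0 = rec X. b.b.0\{a} + b.X has moves =b=> p0, =b=> p1
  p1 = b.0\{a} has moves =b=> p2
  p2 = 0\{a} has moves ∅
Q's transition system — 2 states:
  q0 = rec X. b.0\{a} + b.X has moves =b=> q0, =b=> q1
  q1 = 0\{a} has moves ∅
Coarsest stable partition (strong bisimilarity classes):
  B0 = {p0}
  B1 = {p1}
  B2 = {p2, q1}
  B3 = {q0}
p0 ∈ B0, q0 ∈ B3 → different blocks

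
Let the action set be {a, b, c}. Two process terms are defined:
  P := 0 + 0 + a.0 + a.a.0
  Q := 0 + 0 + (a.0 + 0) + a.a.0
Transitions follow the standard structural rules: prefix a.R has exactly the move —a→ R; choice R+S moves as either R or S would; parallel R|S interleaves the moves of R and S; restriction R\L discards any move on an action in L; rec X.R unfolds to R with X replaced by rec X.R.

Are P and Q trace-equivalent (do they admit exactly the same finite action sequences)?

trace-equivalent

LTS(P): 3 reachable states
  p0 = 0 + 0 + a.0 + a.a.0 → —a→ p1, —a→ p2
  p1 = 0 → ·
  p2 = a.0 → —a→ p1
LTS(Q): 3 reachable states
  q0 = 0 + 0 + (a.0 + 0) + a.a.0 → —a→ q1, —a→ q2
  q1 = 0 → ·
  q2 = a.0 → —a→ q1
Coarsest stable partition (strong bisimilarity classes):
  B0 = {p0, q0}
  B1 = {p1, q1}
  B2 = {p2, q2}
p0 ∈ B0, q0 ∈ B0 → same block
Bisimilar ⇒ trace-equivalent.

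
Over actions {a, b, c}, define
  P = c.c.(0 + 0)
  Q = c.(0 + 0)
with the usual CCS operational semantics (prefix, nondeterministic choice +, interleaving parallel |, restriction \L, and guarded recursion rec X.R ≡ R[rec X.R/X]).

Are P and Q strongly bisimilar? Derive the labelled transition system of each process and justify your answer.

P's transition system — 3 states:
  u0 = c.c.(0 + 0) has moves -c-> u1
  u1 = c.(0 + 0) has moves -c-> u2
  u2 = 0 + 0 has moves stopped
Q's transition system — 2 states:
  v0 = c.(0 + 0) has moves -c-> v1
  v1 = 0 + 0 has moves stopped
Partition-refinement fixed point:
  B0 = {u0}
  B1 = {u1, v0}
  B2 = {u2, v1}
u0 ∈ B0, v0 ∈ B1 → different blocks

NO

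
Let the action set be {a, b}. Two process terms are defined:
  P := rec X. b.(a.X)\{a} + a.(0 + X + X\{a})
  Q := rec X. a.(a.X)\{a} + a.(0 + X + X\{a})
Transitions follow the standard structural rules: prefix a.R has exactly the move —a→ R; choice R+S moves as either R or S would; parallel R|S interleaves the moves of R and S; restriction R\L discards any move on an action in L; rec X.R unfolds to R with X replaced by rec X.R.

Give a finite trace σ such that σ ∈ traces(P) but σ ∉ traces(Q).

b

P's transition system — 4 states:
  s0 = rec X. b.(a.X)\{a} + a.(0 + X + X\{a}) has moves -a-> s1, -b-> s2
  s1 = 0 + (rec X. b.(a.X)\{a} + a.(0 + X + X\{a})) + (rec X. b.(a.X)\{a} + a.(0 + X + X\{a}))\{a} has moves -a-> s1, -b-> s2, -b-> s3
  s2 = (a.(rec X. b.(a.X)\{a} + a.(0 + X + X\{a})))\{a} has moves deadlocked
  s3 = (a.(rec X. b.(a.X)\{a} + a.(0 + X + X\{a})))\{a}\{a} has moves deadlocked
Q's transition system — 3 states:
  t0 = rec X. a.(a.X)\{a} + a.(0 + X + X\{a}) has moves -a-> t1, -a-> t2
  t1 = (a.(rec X. a.(a.X)\{a} + a.(0 + X + X\{a})))\{a} has moves deadlocked
  t2 = 0 + (rec X. a.(a.X)\{a} + a.(0 + X + X\{a})) + (rec X. a.(a.X)\{a} + a.(0 + X + X\{a}))\{a} has moves -a-> t1, -a-> t2
Run σ = ⟨b⟩ on P: start {s0}
  step 1 (b): {s2}
  — P admits the full trace.
Run σ = ⟨b⟩ on Q: start {t0}
  step 1 (b): ∅ (Q stuck)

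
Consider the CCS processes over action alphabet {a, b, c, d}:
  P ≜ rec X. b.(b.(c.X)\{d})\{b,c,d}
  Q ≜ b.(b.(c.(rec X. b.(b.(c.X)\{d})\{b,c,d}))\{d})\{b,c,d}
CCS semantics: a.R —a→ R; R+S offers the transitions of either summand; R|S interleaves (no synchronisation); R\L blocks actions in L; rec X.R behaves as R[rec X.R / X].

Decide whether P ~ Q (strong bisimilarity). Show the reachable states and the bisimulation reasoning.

P's transition system — 2 states:
  p0 = rec X. b.(b.(c.X)\{d})\{b,c,d} has moves —b→ p1
  p1 = (b.(c.(rec X. b.(b.(c.X)\{d})\{b,c,d}))\{d})\{b,c,d} has moves (no moves)
Q's transition system — 2 states:
  q0 = b.(b.(c.(rec X. b.(b.(c.X)\{d})\{b,c,d}))\{d})\{b,c,d} has moves —b→ q1
  q1 = (b.(c.(rec X. b.(b.(c.X)\{d})\{b,c,d}))\{d})\{b,c,d} has moves (no moves)
Bisimilarity quotient blocks:
  B0 = {p0, q0}
  B1 = {p1, q1}
p0 ∈ B0, q0 ∈ B0 → same block

bisimilar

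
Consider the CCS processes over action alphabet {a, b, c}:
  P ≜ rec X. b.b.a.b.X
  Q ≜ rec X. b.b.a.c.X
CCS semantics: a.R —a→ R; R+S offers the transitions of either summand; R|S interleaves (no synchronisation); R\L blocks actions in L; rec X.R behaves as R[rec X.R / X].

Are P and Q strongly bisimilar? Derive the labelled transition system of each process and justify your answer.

P's transition system — 4 states:
  p0 = rec X. b.b.a.b.X | --b--▸ p1
  p1 = b.a.b.(rec X. b.b.a.b.X) | --b--▸ p2
  p2 = a.b.(rec X. b.b.a.b.X) | --a--▸ p3
  p3 = b.(rec X. b.b.a.b.X) | --b--▸ p0
Q's transition system — 4 states:
  q0 = rec X. b.b.a.c.X | --b--▸ q1
  q1 = b.a.c.(rec X. b.b.a.c.X) | --b--▸ q2
  q2 = a.c.(rec X. b.b.a.c.X) | --a--▸ q3
  q3 = c.(rec X. b.b.a.c.X) | --c--▸ q0
Coarsest stable partition (strong bisimilarity classes):
  B0 = {p0}
  B1 = {p1}
  B2 = {p2}
  B3 = {p3}
  B4 = {q0}
  B5 = {q1}
  B6 = {q2}
  B7 = {q3}
p0 ∈ B0, q0 ∈ B4 → different blocks

P ≁ Q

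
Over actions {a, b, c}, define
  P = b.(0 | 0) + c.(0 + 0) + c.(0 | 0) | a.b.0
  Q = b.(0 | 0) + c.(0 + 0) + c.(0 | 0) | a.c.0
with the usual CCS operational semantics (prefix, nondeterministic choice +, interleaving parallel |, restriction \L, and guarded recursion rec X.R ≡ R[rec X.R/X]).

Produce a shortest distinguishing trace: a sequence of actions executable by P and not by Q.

ab

LTS(P): 8 reachable states
  u0 = b.(0 | 0) + c.(0 + 0) + c.(0 | 0) | a.b.0 → --a--▸ u1, --b--▸ u2, --c--▸ u3, --c--▸ u4
  u1 = c.(0 | 0) | b.0 → --b--▸ u5, --c--▸ u6
  u2 = 0 | 0 → deadlocked
  u3 = 0 + 0 → deadlocked
  u4 = 0 | 0 | a.b.0 → --a--▸ u6
  u5 = c.(0 | 0) | 0 → --c--▸ u7
  u6 = 0 | 0 | b.0 → --b--▸ u7
  u7 = 0 | 0 | 0 → deadlocked
LTS(Q): 8 reachable states
  v0 = b.(0 | 0) + c.(0 + 0) + c.(0 | 0) | a.c.0 → --a--▸ v1, --b--▸ v2, --c--▸ v3, --c--▸ v4
  v1 = c.(0 | 0) | c.0 → --c--▸ v5, --c--▸ v6
  v2 = 0 | 0 → deadlocked
  v3 = 0 + 0 → deadlocked
  v4 = 0 | 0 | a.c.0 → --a--▸ v5
  v5 = 0 | 0 | c.0 → --c--▸ v7
  v6 = c.(0 | 0) | 0 → --c--▸ v7
  v7 = 0 | 0 | 0 → deadlocked
Executing ab from P (initial set {u0}):
  after a @ step 1: {u1}
  after b @ step 2: {u5}
  P completes σ.
Executing ab from Q (initial set {v0}):
  after a @ step 1: {v1}
  after b @ step 2: ∅ (Q stuck)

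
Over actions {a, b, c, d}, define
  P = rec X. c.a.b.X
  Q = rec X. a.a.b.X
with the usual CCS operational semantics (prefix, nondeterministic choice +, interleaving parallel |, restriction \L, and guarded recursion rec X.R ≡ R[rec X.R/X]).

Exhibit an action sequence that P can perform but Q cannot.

c

P's transition system — 3 states:
  u0 = rec X. c.a.b.X has moves =c=> u1
  u1 = a.b.(rec X. c.a.b.X) has moves =a=> u2
  u2 = b.(rec X. c.a.b.X) has moves =b=> u0
Q's transition system — 3 states:
  v0 = rec X. a.a.b.X has moves =a=> v1
  v1 = a.b.(rec X. a.a.b.X) has moves =a=> v2
  v2 = b.(rec X. a.a.b.X) has moves =b=> v0
Run σ = ⟨c⟩ on P: start {u0}
  [1] c ⇒ {u1}
  — P admits the full trace.
Run σ = ⟨c⟩ on Q: start {v0}
  [1] c ⇒ ∅ (Q stuck)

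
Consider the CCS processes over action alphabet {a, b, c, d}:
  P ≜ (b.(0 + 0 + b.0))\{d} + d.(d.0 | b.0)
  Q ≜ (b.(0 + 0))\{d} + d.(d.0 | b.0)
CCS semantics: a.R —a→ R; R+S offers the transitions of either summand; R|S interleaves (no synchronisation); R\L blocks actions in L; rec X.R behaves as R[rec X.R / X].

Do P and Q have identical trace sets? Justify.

LTS(P): 7 reachable states
  m0 = (b.(0 + 0 + b.0))\{d} + d.(d.0 | b.0) :: -b-> m1, -d-> m2
  m1 = (0 + 0 + b.0)\{d} :: -b-> m3
  m2 = d.0 | b.0 :: -b-> m4, -d-> m5
  m3 = 0\{d} :: deadlocked
  m4 = d.0 | 0 :: -d-> m6
  m5 = 0 | b.0 :: -b-> m6
  m6 = 0 | 0 :: deadlocked
LTS(Q): 6 reachable states
  n0 = (b.(0 + 0))\{d} + d.(d.0 | b.0) :: -b-> n1, -d-> n2
  n1 = (0 + 0)\{d} :: deadlocked
  n2 = d.0 | b.0 :: -b-> n3, -d-> n4
  n3 = d.0 | 0 :: -d-> n5
  n4 = 0 | b.0 :: -b-> n5
  n5 = 0 | 0 :: deadlocked
Trace ⟨bb⟩ through P, begin at {m0}:
  step 1 (b): {m1}
  step 2 (b): {m3}
  — P admits the full trace.
Trace ⟨bb⟩ through Q, begin at {n0}:
  step 1 (b): {n1}
  step 2 (b): ∅  — Q cannot continue

NO — witness ⟨bb⟩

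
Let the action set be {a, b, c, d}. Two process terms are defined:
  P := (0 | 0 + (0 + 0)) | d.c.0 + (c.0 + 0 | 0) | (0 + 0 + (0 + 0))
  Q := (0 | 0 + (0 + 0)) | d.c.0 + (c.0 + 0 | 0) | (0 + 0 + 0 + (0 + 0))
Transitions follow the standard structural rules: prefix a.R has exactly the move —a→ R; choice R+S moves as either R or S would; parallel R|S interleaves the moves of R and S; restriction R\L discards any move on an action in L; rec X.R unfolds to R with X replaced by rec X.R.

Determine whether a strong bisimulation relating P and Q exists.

Reachable graph of P (4 states):
  p0 = (0 | 0 + (0 + 0)) | d.c.0 + (c.0 + 0 | 0) | (0 + 0 + (0 + 0)) has moves -c-> p1, -d-> p2
  p1 = 0 | (0 + 0 + (0 + 0)) has moves deadlocked
  p2 = (0 | 0 + (0 + 0)) | c.0 has moves -c-> p3
  p3 = (0 | 0 + (0 + 0)) | 0 has moves deadlocked
Reachable graph of Q (4 states):
  q0 = (0 | 0 + (0 + 0)) | d.c.0 + (c.0 + 0 | 0) | (0 + 0 + 0 + (0 + 0)) has moves -c-> q1, -d-> q2
  q1 = 0 | (0 + 0 + 0 + (0 + 0)) has moves deadlocked
  q2 = (0 | 0 + (0 + 0)) | c.0 has moves -c-> q3
  q3 = (0 | 0 + (0 + 0)) | 0 has moves deadlocked
Bisimilarity quotient blocks:
  B0 = {p0, q0}
  B1 = {p1, p3, q1, q3}
  B2 = {p2, q2}
p0 ∈ B0, q0 ∈ B0 → same block

P ~ Q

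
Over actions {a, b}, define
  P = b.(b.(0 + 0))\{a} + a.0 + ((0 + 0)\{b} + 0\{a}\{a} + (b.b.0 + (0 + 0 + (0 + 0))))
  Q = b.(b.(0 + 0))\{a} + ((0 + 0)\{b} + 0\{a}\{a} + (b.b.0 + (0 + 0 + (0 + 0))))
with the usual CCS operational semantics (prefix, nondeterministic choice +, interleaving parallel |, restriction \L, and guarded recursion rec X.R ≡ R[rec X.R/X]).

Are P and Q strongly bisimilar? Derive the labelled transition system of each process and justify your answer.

P ≁ Q

LTS(P): 5 reachable states
  p0 = b.(b.(0 + 0))\{a} + a.0 + ((0 + 0)\{b} + 0\{a}\{a} + (b.b.0 + (0 + 0 + (0 + 0)))) :: ··a··> p1, ··b··> p2, ··b··> p3
  p1 = 0 :: stopped
  p2 = (b.(0 + 0))\{a} :: ··b··> p4
  p3 = b.0 :: ··b··> p1
  p4 = (0 + 0)\{a} :: stopped
LTS(Q): 5 reachable states
  q0 = b.(b.(0 + 0))\{a} + ((0 + 0)\{b} + 0\{a}\{a} + (b.b.0 + (0 + 0 + (0 + 0)))) :: ··b··> q1, ··b··> q2
  q1 = (b.(0 + 0))\{a} :: ··b··> q3
  q2 = b.0 :: ··b··> q4
  q3 = (0 + 0)\{a} :: stopped
  q4 = 0 :: stopped
Partition-refinement fixed point:
  B0 = {p0}
  B1 = {p1, p4, q3, q4}
  B2 = {p2, p3, q1, q2}
  B3 = {q0}
p0 ∈ B0, q0 ∈ B3 → different blocks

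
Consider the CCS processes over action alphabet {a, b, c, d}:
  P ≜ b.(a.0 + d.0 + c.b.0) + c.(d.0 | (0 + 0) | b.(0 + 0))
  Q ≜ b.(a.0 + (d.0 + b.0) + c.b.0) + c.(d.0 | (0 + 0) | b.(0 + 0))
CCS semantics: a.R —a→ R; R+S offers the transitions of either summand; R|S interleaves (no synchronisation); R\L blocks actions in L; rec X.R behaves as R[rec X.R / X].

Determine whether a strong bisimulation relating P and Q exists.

Reachable graph of P (8 states):
  u0 = b.(a.0 + d.0 + c.b.0) + c.(d.0 | (0 + 0) | b.(0 + 0)) has moves -b-> u1, -c-> u2
  u1 = a.0 + d.0 + c.b.0 has moves -a-> u3, -c-> u4, -d-> u3
  u2 = d.0 | (0 + 0) | b.(0 + 0) has moves -b-> u5, -d-> u6
  u3 = 0 has moves (no moves)
  u4 = b.0 has moves -b-> u3
  u5 = d.0 | (0 + 0) | (0 + 0) has moves -d-> u7
  u6 = 0 | (0 + 0) | b.(0 + 0) has moves -b-> u7
  u7 = 0 | (0 + 0) | (0 + 0) has moves (no moves)
Reachable graph of Q (8 states):
  v0 = b.(a.0 + (d.0 + b.0) + c.b.0) + c.(d.0 | (0 + 0) | b.(0 + 0)) has moves -b-> v1, -c-> v2
  v1 = a.0 + (d.0 + b.0) + c.b.0 has moves -a-> v3, -b-> v3, -c-> v4, -d-> v3
  v2 = d.0 | (0 + 0) | b.(0 + 0) has moves -b-> v5, -d-> v6
  v3 = 0 has moves (no moves)
  v4 = b.0 has moves -b-> v3
  v5 = d.0 | (0 + 0) | (0 + 0) has moves -d-> v7
  v6 = 0 | (0 + 0) | b.(0 + 0) has moves -b-> v7
  v7 = 0 | (0 + 0) | (0 + 0) has moves (no moves)
Coarsest stable partition (strong bisimilarity classes):
  B0 = {u0}
  B1 = {u1}
  B2 = {u3, u7, v3, v7}
  B3 = {u4, u6, v4, v6}
  B4 = {u2, v2}
  B5 = {u5, v5}
  B6 = {v0}
  B7 = {v1}
u0 ∈ B0, v0 ∈ B6 → different blocks

not bisimilar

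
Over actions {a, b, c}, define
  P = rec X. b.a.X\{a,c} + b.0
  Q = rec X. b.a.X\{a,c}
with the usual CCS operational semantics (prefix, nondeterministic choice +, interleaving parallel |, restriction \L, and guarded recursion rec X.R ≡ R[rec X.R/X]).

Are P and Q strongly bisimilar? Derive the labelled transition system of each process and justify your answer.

P's transition system — 6 states:
  s0 = rec X. b.a.X\{a,c} + b.0 → -b-> s1, -b-> s2
  s1 = 0 → (no moves)
  s2 = a.(rec X. b.a.X\{a,c} + b.0)\{a,c} → -a-> s3
  s3 = (rec X. b.a.X\{a,c} + b.0)\{a,c} → -b-> s4, -b-> s5
  s4 = (a.(rec X. b.a.X\{a,c} + b.0)\{a,c})\{a,c} → (no moves)
  s5 = 0\{a,c} → (no moves)
Q's transition system — 4 states:
  t0 = rec X. b.a.X\{a,c} → -b-> t1
  t1 = a.(rec X. b.a.X\{a,c})\{a,c} → -a-> t2
  t2 = (rec X. b.a.X\{a,c})\{a,c} → -b-> t3
  t3 = (a.(rec X. b.a.X\{a,c})\{a,c})\{a,c} → (no moves)
Partition-refinement fixed point:
  B0 = {s0}
  B1 = {s2, t1}
  B2 = {s3, t2}
  B3 = {s1, s4, s5, t3}
  B4 = {t0}
s0 ∈ B0, t0 ∈ B4 → different blocks

not bisimilar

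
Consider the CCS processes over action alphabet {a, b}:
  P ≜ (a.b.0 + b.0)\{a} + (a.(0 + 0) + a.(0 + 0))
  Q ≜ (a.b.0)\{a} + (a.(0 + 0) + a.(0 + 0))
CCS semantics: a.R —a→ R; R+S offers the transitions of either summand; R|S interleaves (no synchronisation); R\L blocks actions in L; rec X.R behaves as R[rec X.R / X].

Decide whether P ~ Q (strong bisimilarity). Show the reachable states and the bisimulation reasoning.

P's transition system — 3 states:
  s0 = (a.b.0 + b.0)\{a} + (a.(0 + 0) + a.(0 + 0)) ⊢ ··a··> s1, ··b··> s2
  s1 = 0 + 0 ⊢ stopped
  s2 = 0\{a} ⊢ stopped
Q's transition system — 2 states:
  t0 = (a.b.0)\{a} + (a.(0 + 0) + a.(0 + 0)) ⊢ ··a··> t1
  t1 = 0 + 0 ⊢ stopped
Partition-refinement fixed point:
  B0 = {s0}
  B1 = {s1, s2, t1}
  B2 = {t0}
s0 ∈ B0, t0 ∈ B2 → different blocks

NO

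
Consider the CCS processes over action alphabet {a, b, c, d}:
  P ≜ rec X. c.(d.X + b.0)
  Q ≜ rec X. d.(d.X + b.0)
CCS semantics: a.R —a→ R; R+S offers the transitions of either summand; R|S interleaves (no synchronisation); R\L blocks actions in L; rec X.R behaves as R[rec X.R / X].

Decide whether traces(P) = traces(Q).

NO — witness ⟨c⟩

Reachable graph of P (3 states):
  u0 = rec X. c.(d.X + b.0) ⊢ ··c··> u1
  u1 = d.(rec X. c.(d.X + b.0)) + b.0 ⊢ ··b··> u2, ··d··> u0
  u2 = 0 ⊢ ·
Reachable graph of Q (3 states):
  v0 = rec X. d.(d.X + b.0) ⊢ ··d··> v1
  v1 = d.(rec X. d.(d.X + b.0)) + b.0 ⊢ ··b··> v2, ··d··> v0
  v2 = 0 ⊢ ·
Executing c from P (initial set {u0}):
  after c @ step 1: {u1}
  ✓ P
Executing c from Q (initial set {v0}):
  after c @ step 1: ∅ (Q stuck)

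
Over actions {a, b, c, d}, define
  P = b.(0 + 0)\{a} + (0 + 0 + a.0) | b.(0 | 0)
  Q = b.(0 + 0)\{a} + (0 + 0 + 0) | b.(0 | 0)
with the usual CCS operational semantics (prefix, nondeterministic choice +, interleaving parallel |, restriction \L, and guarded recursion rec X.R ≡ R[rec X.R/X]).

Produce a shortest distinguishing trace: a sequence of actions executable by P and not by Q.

a

Reachable graph of P (5 states):
  m0 = b.(0 + 0)\{a} + (0 + 0 + a.0) | b.(0 | 0) → ··a··> m1, ··b··> m2, ··b··> m3
  m1 = 0 | b.(0 | 0) → ··b··> m4
  m2 = (0 + 0 + a.0) | (0 | 0) → ··a··> m4
  m3 = (0 + 0)\{a} → deadlocked
  m4 = 0 | (0 | 0) → deadlocked
Reachable graph of Q (3 states):
  n0 = b.(0 + 0)\{a} + (0 + 0 + 0) | b.(0 | 0) → ··b··> n1, ··b··> n2
  n1 = (0 + 0 + 0) | (0 | 0) → deadlocked
  n2 = (0 + 0)\{a} → deadlocked
Trace ⟨a⟩ through P, begin at {m0}:
  [1] a ⇒ {m1}
  — P admits the full trace.
Trace ⟨a⟩ through Q, begin at {n0}:
  [1] a ⇒ ∅  — Q cannot continue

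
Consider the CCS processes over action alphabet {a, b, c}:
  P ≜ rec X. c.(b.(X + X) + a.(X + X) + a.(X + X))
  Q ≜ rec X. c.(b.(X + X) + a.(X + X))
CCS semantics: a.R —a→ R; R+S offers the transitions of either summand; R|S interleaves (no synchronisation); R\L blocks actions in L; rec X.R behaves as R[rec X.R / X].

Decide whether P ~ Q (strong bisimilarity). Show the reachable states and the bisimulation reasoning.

P's transition system — 3 states:
  m0 = rec X. c.(b.(X + X) + a.(X + X) + a.(X + X)) ⊢ ··c··> m1
  m1 = b.((rec X. c.(b.(X + X) + a.(X + X) + a.(X + X))) + (rec X. c.(b.(X + X) + a.(X + X) + a.(X + X)))) + a.((rec X. c.(b.(X + X) + a.(X + X) + a.(X + X))) + (rec X. c.(b.(X + X) + a.(X + X) + a.(X + X)))) + a.((rec X. c.(b.(X + X) + a.(X + X) + a.(X + X))) + (rec X. c.(b.(X + X) + a.(X + X) + a.(X + X)))) ⊢ ··a··> m2, ··b··> m2
  m2 = (rec X. c.(b.(X + X) + a.(X + X) + a.(X + X))) + (rec X. c.(b.(X + X) + a.(X + X) + a.(X + X))) ⊢ ··c··> m1
Q's transition system — 3 states:
  n0 = rec X. c.(b.(X + X) + a.(X + X)) ⊢ ··c··> n1
  n1 = b.((rec X. c.(b.(X + X) + a.(X + X))) + (rec X. c.(b.(X + X) + a.(X + X)))) + a.((rec X. c.(b.(X + X) + a.(X + X))) + (rec X. c.(b.(X + X) + a.(X + X)))) ⊢ ··a··> n2, ··b··> n2
  n2 = (rec X. c.(b.(X + X) + a.(X + X))) + (rec X. c.(b.(X + X) + a.(X + X))) ⊢ ··c··> n1
Bisimilarity quotient blocks:
  B0 = {m0, m2, n0, n2}
  B1 = {m1, n1}
m0 ∈ B0, n0 ∈ B0 → same block

P ~ Q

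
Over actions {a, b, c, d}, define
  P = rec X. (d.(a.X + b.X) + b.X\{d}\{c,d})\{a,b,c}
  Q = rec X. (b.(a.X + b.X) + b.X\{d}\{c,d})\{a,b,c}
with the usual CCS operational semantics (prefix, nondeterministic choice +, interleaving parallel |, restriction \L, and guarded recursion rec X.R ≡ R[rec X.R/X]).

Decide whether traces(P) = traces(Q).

NO — witness ⟨d⟩

P's transition system — 2 states:
  m0 = rec X. (d.(a.X + b.X) + b.X\{d}\{c,d})\{a,b,c} :: =d=> m1
  m1 = (a.(rec X. (d.(a.X + b.X) + b.X\{d}\{c,d})\{a,b,c}) + b.(rec X. (d.(a.X + b.X) + b.X\{d}\{c,d})\{a,b,c}))\{a,b,c} :: stopped
Q's transition system — 1 states:
  n0 = rec X. (b.(a.X + b.X) + b.X\{d}\{c,d})\{a,b,c} :: stopped
Run σ = ⟨d⟩ on P: start {m0}
  [1] d ⇒ {m1}
  — P admits the full trace.
Run σ = ⟨d⟩ on Q: start {n0}
  [1] d ⇒ ∅ (Q stuck)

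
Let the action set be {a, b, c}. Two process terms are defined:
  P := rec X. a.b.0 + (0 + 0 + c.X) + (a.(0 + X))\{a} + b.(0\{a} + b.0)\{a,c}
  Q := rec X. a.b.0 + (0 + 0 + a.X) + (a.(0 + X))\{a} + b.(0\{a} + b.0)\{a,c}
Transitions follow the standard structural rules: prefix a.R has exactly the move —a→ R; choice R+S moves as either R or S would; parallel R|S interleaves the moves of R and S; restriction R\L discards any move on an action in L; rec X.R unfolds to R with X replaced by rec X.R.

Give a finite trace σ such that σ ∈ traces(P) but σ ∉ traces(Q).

LTS(P): 5 reachable states
  p0 = rec X. a.b.0 + (0 + 0 + c.X) + (a.(0 + X))\{a} + b.(0\{a} + b.0)\{a,c} → ··a··> p1, ··b··> p2, ··c··> p0
  p1 = b.0 → ··b··> p3
  p2 = (0\{a} + b.0)\{a,c} → ··b··> p4
  p3 = 0 → deadlocked
  p4 = 0\{a,c} → deadlocked
LTS(Q): 5 reachable states
  q0 = rec X. a.b.0 + (0 + 0 + a.X) + (a.(0 + X))\{a} + b.(0\{a} + b.0)\{a,c} → ··a··> q0, ··a··> q1, ··b··> q2
  q1 = b.0 → ··b··> q3
  q2 = (0\{a} + b.0)\{a,c} → ··b··> q4
  q3 = 0 → deadlocked
  q4 = 0\{a,c} → deadlocked
Run σ = ⟨c⟩ on P: start {p0}
  [1] c ⇒ {p0}
  — P admits the full trace.
Run σ = ⟨c⟩ on Q: start {q0}
  [1] c ⇒ ∅  — Q cannot continue

c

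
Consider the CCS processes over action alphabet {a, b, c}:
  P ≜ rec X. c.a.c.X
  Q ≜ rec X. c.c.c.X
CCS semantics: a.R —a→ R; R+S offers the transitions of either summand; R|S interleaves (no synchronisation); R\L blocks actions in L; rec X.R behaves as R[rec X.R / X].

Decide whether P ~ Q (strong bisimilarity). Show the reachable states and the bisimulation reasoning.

NO

LTS(P): 3 reachable states
  m0 = rec X. c.a.c.X | -c-> m1
  m1 = a.c.(rec X. c.a.c.X) | -a-> m2
  m2 = c.(rec X. c.a.c.X) | -c-> m0
LTS(Q): 3 reachable states
  n0 = rec X. c.c.c.X | -c-> n1
  n1 = c.c.(rec X. c.c.c.X) | -c-> n2
  n2 = c.(rec X. c.c.c.X) | -c-> n0
Coarsest stable partition (strong bisimilarity classes):
  B0 = {m0}
  B1 = {m1}
  B2 = {m2}
  B3 = {n0, n1, n2}
m0 ∈ B0, n0 ∈ B3 → different blocks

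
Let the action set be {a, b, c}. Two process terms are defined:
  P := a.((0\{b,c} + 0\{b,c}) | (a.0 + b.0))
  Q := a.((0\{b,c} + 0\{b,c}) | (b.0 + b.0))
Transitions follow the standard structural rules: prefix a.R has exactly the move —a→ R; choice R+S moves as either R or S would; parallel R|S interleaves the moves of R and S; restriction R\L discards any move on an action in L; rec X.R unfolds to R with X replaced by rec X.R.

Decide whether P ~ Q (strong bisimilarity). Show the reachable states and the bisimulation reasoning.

Reachable graph of P (3 states):
  m0 = a.((0\{b,c} + 0\{b,c}) | (a.0 + b.0)) ⊢ ··a··> m1
  m1 = (0\{b,c} + 0\{b,c}) | (a.0 + b.0) ⊢ ··a··> m2, ··b··> m2
  m2 = (0\{b,c} + 0\{b,c}) | 0 ⊢ (no moves)
Reachable graph of Q (3 states):
  n0 = a.((0\{b,c} + 0\{b,c}) | (b.0 + b.0)) ⊢ ··a··> n1
  n1 = (0\{b,c} + 0\{b,c}) | (b.0 + b.0) ⊢ ··b··> n2
  n2 = (0\{b,c} + 0\{b,c}) | 0 ⊢ (no moves)
Coarsest stable partition (strong bisimilarity classes):
  B0 = {m0}
  B1 = {m1}
  B2 = {m2, n2}
  B3 = {n0}
  B4 = {n1}
m0 ∈ B0, n0 ∈ B3 → different blocks

P ≁ Q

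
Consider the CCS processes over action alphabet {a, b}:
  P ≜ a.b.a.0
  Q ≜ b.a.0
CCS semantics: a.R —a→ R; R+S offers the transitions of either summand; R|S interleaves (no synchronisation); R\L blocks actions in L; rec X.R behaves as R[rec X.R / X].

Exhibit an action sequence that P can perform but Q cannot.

P's transition system — 4 states:
  u0 = a.b.a.0 ⊢ ··a··> u1
  u1 = b.a.0 ⊢ ··b··> u2
  u2 = a.0 ⊢ ··a··> u3
  u3 = 0 ⊢ ·
Q's transition system — 3 states:
  v0 = b.a.0 ⊢ ··b··> v1
  v1 = a.0 ⊢ ··a··> v2
  v2 = 0 ⊢ ·
Executing a from P (initial set {u0}):
  after a @ step 1: {u1}
  — P admits the full trace.
Executing a from Q (initial set {v0}):
  after a @ step 1: ∅  — Q cannot continue

a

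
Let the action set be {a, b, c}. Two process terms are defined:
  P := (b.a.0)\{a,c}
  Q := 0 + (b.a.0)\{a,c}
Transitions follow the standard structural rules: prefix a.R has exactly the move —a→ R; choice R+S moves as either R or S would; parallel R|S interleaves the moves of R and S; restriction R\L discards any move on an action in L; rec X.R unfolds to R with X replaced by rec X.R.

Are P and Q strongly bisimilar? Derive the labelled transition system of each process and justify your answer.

P's transition system — 2 states:
  s0 = (b.a.0)\{a,c} has moves -b-> s1
  s1 = (a.0)\{a,c} has moves deadlocked
Q's transition system — 2 states:
  t0 = 0 + (b.a.0)\{a,c} has moves -b-> t1
  t1 = (a.0)\{a,c} has moves deadlocked
Coarsest stable partition (strong bisimilarity classes):
  B0 = {s0, t0}
  B1 = {s1, t1}
s0 ∈ B0, t0 ∈ B0 → same block

bisimilar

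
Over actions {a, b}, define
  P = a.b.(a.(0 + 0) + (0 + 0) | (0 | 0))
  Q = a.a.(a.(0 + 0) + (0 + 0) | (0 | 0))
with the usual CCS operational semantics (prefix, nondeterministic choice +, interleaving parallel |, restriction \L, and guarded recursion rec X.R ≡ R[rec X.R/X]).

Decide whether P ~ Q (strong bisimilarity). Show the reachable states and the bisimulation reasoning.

P ≁ Q

LTS(P): 4 reachable states
  s0 = a.b.(a.(0 + 0) + (0 + 0) | (0 | 0)) | =a=> s1
  s1 = b.(a.(0 + 0) + (0 + 0) | (0 | 0)) | =b=> s2
  s2 = a.(0 + 0) + (0 + 0) | (0 | 0) | =a=> s3
  s3 = 0 + 0 | ·
LTS(Q): 4 reachable states
  t0 = a.a.(a.(0 + 0) + (0 + 0) | (0 | 0)) | =a=> t1
  t1 = a.(a.(0 + 0) + (0 + 0) | (0 | 0)) | =a=> t2
  t2 = a.(0 + 0) + (0 + 0) | (0 | 0) | =a=> t3
  t3 = 0 + 0 | ·
Bisimilarity quotient blocks:
  B0 = {s0}
  B1 = {s1}
  B2 = {s2, t2}
  B3 = {s3, t3}
  B4 = {t0}
  B5 = {t1}
s0 ∈ B0, t0 ∈ B4 → different blocks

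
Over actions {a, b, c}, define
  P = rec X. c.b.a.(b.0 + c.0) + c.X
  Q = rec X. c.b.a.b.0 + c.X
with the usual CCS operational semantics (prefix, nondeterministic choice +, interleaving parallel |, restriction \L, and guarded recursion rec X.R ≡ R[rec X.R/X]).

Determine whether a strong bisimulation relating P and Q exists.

P ≁ Q

LTS(P): 5 reachable states
  u0 = rec X. c.b.a.(b.0 + c.0) + c.X ⊢ =c=> u0, =c=> u1
  u1 = b.a.(b.0 + c.0) ⊢ =b=> u2
  u2 = a.(b.0 + c.0) ⊢ =a=> u3
  u3 = b.0 + c.0 ⊢ =b=> u4, =c=> u4
  u4 = 0 ⊢ deadlocked
LTS(Q): 5 reachable states
  v0 = rec X. c.b.a.b.0 + c.X ⊢ =c=> v0, =c=> v1
  v1 = b.a.b.0 ⊢ =b=> v2
  v2 = a.b.0 ⊢ =a=> v3
  v3 = b.0 ⊢ =b=> v4
  v4 = 0 ⊢ deadlocked
Partition-refinement fixed point:
  B0 = {u0}
  B1 = {u1}
  B2 = {u2}
  B3 = {u3}
  B4 = {u4, v4}
  B5 = {v0}
  B6 = {v1}
  B7 = {v2}
  B8 = {v3}
u0 ∈ B0, v0 ∈ B5 → different blocks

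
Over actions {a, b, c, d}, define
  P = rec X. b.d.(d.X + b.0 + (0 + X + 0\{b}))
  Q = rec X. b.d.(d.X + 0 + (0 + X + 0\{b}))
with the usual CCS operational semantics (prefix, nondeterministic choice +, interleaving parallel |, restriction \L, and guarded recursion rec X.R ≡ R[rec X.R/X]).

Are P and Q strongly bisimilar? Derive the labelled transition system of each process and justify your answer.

NO

LTS(P): 4 reachable states
  m0 = rec X. b.d.(d.X + b.0 + (0 + X + 0\{b})) ⊢ --b--▸ m1
  m1 = d.(d.(rec X. b.d.(d.X + b.0 + (0 + X + 0\{b}))) + b.0 + (0 + (rec X. b.d.(d.X + b.0 + (0 + X + 0\{b}))) + 0\{b})) ⊢ --d--▸ m2
  m2 = d.(rec X. b.d.(d.X + b.0 + (0 + X + 0\{b}))) + b.0 + (0 + (rec X. b.d.(d.X + b.0 + (0 + X + 0\{b}))) + 0\{b}) ⊢ --b--▸ m1, --b--▸ m3, --d--▸ m0
  m3 = 0 ⊢ ∅
LTS(Q): 3 reachable states
  n0 = rec X. b.d.(d.X + 0 + (0 + X + 0\{b})) ⊢ --b--▸ n1
  n1 = d.(d.(rec X. b.d.(d.X + 0 + (0 + X + 0\{b}))) + 0 + (0 + (rec X. b.d.(d.X + 0 + (0 + X + 0\{b}))) + 0\{b})) ⊢ --d--▸ n2
  n2 = d.(rec X. b.d.(d.X + 0 + (0 + X + 0\{b}))) + 0 + (0 + (rec X. b.d.(d.X + 0 + (0 + X + 0\{b}))) + 0\{b}) ⊢ --b--▸ n1, --d--▸ n0
Bisimilarity quotient blocks:
  B0 = {m0}
  B1 = {m1}
  B2 = {m2}
  B3 = {m3}
  B4 = {n0}
  B5 = {n1}
  B6 = {n2}
m0 ∈ B0, n0 ∈ B4 → different blocks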